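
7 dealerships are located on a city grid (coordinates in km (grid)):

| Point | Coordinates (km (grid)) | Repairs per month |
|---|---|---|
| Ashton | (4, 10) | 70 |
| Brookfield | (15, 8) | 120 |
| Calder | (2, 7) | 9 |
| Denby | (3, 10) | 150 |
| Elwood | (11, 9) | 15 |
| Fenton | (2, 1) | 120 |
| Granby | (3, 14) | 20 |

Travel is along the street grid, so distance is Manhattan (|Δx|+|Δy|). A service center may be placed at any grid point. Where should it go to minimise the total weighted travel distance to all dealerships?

(3, 9)

Manhattan distance separates: Σwᵢ(|x−xᵢ|+|y−yᵢ|) = Σwᵢ|x−xᵢ| + Σwᵢ|y−yᵢ|, so x and y are optimised independently as 1-D weighted medians.
Total weight W = 504; half = 252.
x-coordinate, sorted with cumulative weight:
  x=2 (Calder, w=9) cum 9
  x=2 (Fenton, w=120) cum 129
  x=3 (Denby, w=150) cum 279  ← median
  x=3 (Granby, w=20) cum 299
  x=4 (Ashton, w=70) cum 369
  x=11 (Elwood, w=15) cum 384
  x=15 (Brookfield, w=120) cum 504
⇒ x* = 3
y-coordinate, sorted with cumulative weight:
  y=1 (Fenton, w=120) cum 120
  y=7 (Calder, w=9) cum 129
  y=8 (Brookfield, w=120) cum 249
  y=9 (Elwood, w=15) cum 264  ← median
  y=10 (Ashton, w=70) cum 334
  y=10 (Denby, w=150) cum 484
  y=14 (Granby, w=20) cum 504
⇒ y* = 9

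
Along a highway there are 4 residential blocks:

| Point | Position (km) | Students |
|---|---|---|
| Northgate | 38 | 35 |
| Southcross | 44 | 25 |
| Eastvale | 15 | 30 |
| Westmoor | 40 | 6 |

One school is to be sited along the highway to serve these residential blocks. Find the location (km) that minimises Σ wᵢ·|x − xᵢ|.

x = 38

For a sum of weighted absolute distances on a line, the optimum is the weighted median (not the mean). Total weight W = 96; half-weight = 48.
Sort by position and accumulate weight:
  km 15 (Eastvale, w=30) → cum 30
  km 38 (Northgate, w=35) → cum 65  ≥ 48 → median here
  km 40 (Westmoor, w=6) → cum 71
  km 44 (Southcross, w=25) → cum 96
Optimal location: km 38.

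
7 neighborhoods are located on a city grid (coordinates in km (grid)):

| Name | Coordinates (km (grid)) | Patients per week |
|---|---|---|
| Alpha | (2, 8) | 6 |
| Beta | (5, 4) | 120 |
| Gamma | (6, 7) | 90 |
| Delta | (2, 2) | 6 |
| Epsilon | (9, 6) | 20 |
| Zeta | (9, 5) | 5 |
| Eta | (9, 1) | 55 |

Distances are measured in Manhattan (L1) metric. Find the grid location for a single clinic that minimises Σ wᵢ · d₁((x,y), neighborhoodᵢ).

Manhattan distance separates: Σwᵢ(|x−xᵢ|+|y−yᵢ|) = Σwᵢ|x−xᵢ| + Σwᵢ|y−yᵢ|, so x and y are optimised independently as 1-D weighted medians.
Total weight W = 302; half = 151.
x-coordinate, sorted with cumulative weight:
  x=2 (Alpha, w=6) cum 6
  x=2 (Delta, w=6) cum 12
  x=5 (Beta, w=120) cum 132
  x=6 (Gamma, w=90) cum 222  ← median
  x=9 (Epsilon, w=20) cum 242
  x=9 (Zeta, w=5) cum 247
  x=9 (Eta, w=55) cum 302
⇒ x* = 6
y-coordinate, sorted with cumulative weight:
  y=1 (Eta, w=55) cum 55
  y=2 (Delta, w=6) cum 61
  y=4 (Beta, w=120) cum 181  ← median
  y=5 (Zeta, w=5) cum 186
  y=6 (Epsilon, w=20) cum 206
  y=7 (Gamma, w=90) cum 296
  y=8 (Alpha, w=6) cum 302
⇒ y* = 4

(6, 4)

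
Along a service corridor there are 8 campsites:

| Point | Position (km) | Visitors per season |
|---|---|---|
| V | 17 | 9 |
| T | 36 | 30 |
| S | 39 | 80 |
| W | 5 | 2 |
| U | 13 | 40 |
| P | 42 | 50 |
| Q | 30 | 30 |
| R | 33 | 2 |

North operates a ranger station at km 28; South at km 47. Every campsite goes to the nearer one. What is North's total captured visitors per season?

113

The indifferent point is the midpoint (28+47)/2 = 37.5; campsites left of it (closer to North at 28) go to North, those right go to South.
  W at 5 (w=2) → North
  U at 13 (w=40) → North
  V at 17 (w=9) → North
  Q at 30 (w=30) → North
  R at 33 (w=2) → North
  T at 36 (w=30) → North
  S at 39 (w=80) → South
  P at 42 (w=50) → South
North captures 113; South captures 130.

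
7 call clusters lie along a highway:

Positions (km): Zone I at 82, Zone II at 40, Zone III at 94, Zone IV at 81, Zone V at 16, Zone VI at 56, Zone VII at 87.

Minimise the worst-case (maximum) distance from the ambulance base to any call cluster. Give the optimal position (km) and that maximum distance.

The 1-center on a line is the midpoint of the two extreme points: leftmost at 16, rightmost at 94.
Optimal location = (16 + 94)/2 = 55; maximum distance = (94 − 16)/2 = 39.

location 55, max distance 39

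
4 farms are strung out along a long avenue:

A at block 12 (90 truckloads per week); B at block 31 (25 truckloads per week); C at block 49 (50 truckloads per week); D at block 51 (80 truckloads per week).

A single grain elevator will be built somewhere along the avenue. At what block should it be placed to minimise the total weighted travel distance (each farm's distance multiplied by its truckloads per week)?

x = 49

For a sum of weighted absolute distances on a line, the optimum is the weighted median (not the mean). Total weight W = 245; half-weight = 122.5.
Sort by position and accumulate weight:
  block 12 (A, w=90) → cum 90
  block 31 (B, w=25) → cum 115
  block 49 (C, w=50) → cum 165  ≥ 122.5 → median here
  block 51 (D, w=80) → cum 245
Optimal location: block 49.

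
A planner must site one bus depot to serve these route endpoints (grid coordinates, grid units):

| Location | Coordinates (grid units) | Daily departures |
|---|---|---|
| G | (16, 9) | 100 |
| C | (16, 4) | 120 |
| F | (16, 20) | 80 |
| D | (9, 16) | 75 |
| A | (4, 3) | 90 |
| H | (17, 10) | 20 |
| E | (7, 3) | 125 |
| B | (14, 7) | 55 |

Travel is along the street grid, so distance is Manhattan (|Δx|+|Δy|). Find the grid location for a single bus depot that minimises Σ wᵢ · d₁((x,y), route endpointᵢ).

(14, 4)

Manhattan distance separates: Σwᵢ(|x−xᵢ|+|y−yᵢ|) = Σwᵢ|x−xᵢ| + Σwᵢ|y−yᵢ|, so x and y are optimised independently as 1-D weighted medians.
Total weight W = 665; half = 332.5.
x-coordinate, sorted with cumulative weight:
  x=4 (A, w=90) cum 90
  x=7 (E, w=125) cum 215
  x=9 (D, w=75) cum 290
  x=14 (B, w=55) cum 345  ← median
  x=16 (G, w=100) cum 445
  x=16 (C, w=120) cum 565
  x=16 (F, w=80) cum 645
  x=17 (H, w=20) cum 665
⇒ x* = 14
y-coordinate, sorted with cumulative weight:
  y=3 (A, w=90) cum 90
  y=3 (E, w=125) cum 215
  y=4 (C, w=120) cum 335  ← median
  y=7 (B, w=55) cum 390
  y=9 (G, w=100) cum 490
  y=10 (H, w=20) cum 510
  y=16 (D, w=75) cum 585
  y=20 (F, w=80) cum 665
⇒ y* = 4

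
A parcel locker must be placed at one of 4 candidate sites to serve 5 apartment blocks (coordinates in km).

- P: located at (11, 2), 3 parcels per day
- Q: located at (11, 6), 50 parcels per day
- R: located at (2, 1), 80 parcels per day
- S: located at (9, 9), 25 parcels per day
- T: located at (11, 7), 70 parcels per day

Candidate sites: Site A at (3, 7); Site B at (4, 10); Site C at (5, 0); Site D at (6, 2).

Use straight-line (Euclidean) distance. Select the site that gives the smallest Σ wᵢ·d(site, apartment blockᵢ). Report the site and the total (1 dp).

Site D, total 1350.4 km

Total weighted distance at each candidate:
  Site A (3, 7): total = 1636.1
  Site B (4, 10): total = 1833.1
  Site C (5, 0): total = 1587.8
  Site D (6, 2): total = 1350.4
Minimum is at Site D with total 1350.4 km.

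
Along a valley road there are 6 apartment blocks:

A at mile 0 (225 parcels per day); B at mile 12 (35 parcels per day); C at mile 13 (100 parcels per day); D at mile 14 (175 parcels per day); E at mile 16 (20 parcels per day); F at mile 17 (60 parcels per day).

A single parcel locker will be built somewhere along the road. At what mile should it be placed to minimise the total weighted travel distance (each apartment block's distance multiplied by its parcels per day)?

x = 13

For a sum of weighted absolute distances on a line, the optimum is the weighted median (not the mean). Total weight W = 615; half-weight = 307.5.
Sort by position and accumulate weight:
  mile 0 (A, w=225) → cum 225
  mile 12 (B, w=35) → cum 260
  mile 13 (C, w=100) → cum 360  ≥ 307.5 → median here
  mile 14 (D, w=175) → cum 535
  mile 16 (E, w=20) → cum 555
  mile 17 (F, w=60) → cum 615
Optimal location: mile 13.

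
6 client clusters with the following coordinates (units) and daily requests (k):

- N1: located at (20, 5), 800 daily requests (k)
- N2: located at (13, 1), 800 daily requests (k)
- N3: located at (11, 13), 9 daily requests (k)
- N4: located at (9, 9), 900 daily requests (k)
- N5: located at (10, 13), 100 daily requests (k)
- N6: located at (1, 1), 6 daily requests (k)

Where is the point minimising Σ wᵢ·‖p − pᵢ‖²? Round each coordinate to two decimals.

(13.62, 5.48)

The minimiser of Σwᵢ‖p−pᵢ‖² is the weighted centroid p* = (Σwᵢpᵢ)/(Σwᵢ).
Σwᵢ = 2615.
Σwᵢxᵢ = 800·20 + 800·13 + 9·11 + 900·9 + 100·10 + 6·1 = 35605.
Σwᵢyᵢ = 800·5 + 800·1 + 9·13 + 900·9 + 100·13 + 6·1 = 14323.
x* = 35605/2615 = 13.62, y* = 14323/2615 = 5.48.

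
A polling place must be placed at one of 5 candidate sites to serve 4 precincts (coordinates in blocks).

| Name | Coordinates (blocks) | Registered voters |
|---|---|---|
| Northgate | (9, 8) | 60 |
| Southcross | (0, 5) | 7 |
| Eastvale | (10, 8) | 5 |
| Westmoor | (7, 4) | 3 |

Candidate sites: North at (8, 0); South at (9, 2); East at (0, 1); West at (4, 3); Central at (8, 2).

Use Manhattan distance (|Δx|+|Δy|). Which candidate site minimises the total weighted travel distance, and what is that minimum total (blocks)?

Total weighted distance at each candidate:
  North (8, 0): total = 696
  South (9, 2): total = 491
  East (0, 1): total = 1103
  West (4, 3): total = 709
  Central (8, 2): total = 546
Minimum is at South with total 491 blocks.

South, total 491 blocks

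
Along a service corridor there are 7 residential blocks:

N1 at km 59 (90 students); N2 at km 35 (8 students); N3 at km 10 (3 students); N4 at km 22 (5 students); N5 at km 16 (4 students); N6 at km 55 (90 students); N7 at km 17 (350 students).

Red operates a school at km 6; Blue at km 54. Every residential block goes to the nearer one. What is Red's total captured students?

The indifferent point is the midpoint (6+54)/2 = 30; residential blocks left of it (closer to Red at 6) go to Red, those right go to Blue.
  N3 at 10 (w=3) → Red
  N5 at 16 (w=4) → Red
  N7 at 17 (w=350) → Red
  N4 at 22 (w=5) → Red
  N2 at 35 (w=8) → Blue
  N6 at 55 (w=90) → Blue
  N1 at 59 (w=90) → Blue
Red captures 362; Blue captures 188.

362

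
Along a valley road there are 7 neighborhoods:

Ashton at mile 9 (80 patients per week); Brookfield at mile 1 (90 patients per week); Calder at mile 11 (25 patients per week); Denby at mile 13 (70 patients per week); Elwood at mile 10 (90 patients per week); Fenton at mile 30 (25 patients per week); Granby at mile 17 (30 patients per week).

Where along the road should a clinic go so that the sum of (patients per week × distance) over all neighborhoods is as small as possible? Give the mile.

x = 10

For a sum of weighted absolute distances on a line, the optimum is the weighted median (not the mean). Total weight W = 410; half-weight = 205.
Sort by position and accumulate weight:
  mile 1 (Brookfield, w=90) → cum 90
  mile 9 (Ashton, w=80) → cum 170
  mile 10 (Elwood, w=90) → cum 260  ≥ 205 → median here
  mile 11 (Calder, w=25) → cum 285
  mile 13 (Denby, w=70) → cum 355
  mile 17 (Granby, w=30) → cum 385
  mile 30 (Fenton, w=25) → cum 410
Optimal location: mile 10.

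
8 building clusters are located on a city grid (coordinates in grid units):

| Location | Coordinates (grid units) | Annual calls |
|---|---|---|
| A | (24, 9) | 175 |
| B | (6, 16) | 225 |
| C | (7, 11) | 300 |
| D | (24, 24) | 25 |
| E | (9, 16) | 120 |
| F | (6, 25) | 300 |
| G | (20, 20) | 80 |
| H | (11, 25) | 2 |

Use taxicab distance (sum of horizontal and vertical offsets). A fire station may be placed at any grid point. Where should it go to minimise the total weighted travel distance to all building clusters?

(7, 16)

Manhattan distance separates: Σwᵢ(|x−xᵢ|+|y−yᵢ|) = Σwᵢ|x−xᵢ| + Σwᵢ|y−yᵢ|, so x and y are optimised independently as 1-D weighted medians.
Total weight W = 1227; half = 613.5.
x-coordinate, sorted with cumulative weight:
  x=6 (B, w=225) cum 225
  x=6 (F, w=300) cum 525
  x=7 (C, w=300) cum 825  ← median
  x=9 (E, w=120) cum 945
  x=11 (H, w=2) cum 947
  x=20 (G, w=80) cum 1027
  x=24 (A, w=175) cum 1202
  x=24 (D, w=25) cum 1227
⇒ x* = 7
y-coordinate, sorted with cumulative weight:
  y=9 (A, w=175) cum 175
  y=11 (C, w=300) cum 475
  y=16 (B, w=225) cum 700  ← median
  y=16 (E, w=120) cum 820
  y=20 (G, w=80) cum 900
  y=24 (D, w=25) cum 925
  y=25 (F, w=300) cum 1225
  y=25 (H, w=2) cum 1227
⇒ y* = 16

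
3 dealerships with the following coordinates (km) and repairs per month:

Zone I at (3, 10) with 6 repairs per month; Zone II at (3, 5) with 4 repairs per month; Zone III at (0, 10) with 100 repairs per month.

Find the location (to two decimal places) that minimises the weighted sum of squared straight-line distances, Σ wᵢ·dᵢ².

(0.27, 9.82)

The minimiser of Σwᵢ‖p−pᵢ‖² is the weighted centroid p* = (Σwᵢpᵢ)/(Σwᵢ).
Σwᵢ = 110.
Σwᵢxᵢ = 6·3 + 4·3 + 100·0 = 30.
Σwᵢyᵢ = 6·10 + 4·5 + 100·10 = 1080.
x* = 30/110 = 0.27, y* = 1080/110 = 9.82.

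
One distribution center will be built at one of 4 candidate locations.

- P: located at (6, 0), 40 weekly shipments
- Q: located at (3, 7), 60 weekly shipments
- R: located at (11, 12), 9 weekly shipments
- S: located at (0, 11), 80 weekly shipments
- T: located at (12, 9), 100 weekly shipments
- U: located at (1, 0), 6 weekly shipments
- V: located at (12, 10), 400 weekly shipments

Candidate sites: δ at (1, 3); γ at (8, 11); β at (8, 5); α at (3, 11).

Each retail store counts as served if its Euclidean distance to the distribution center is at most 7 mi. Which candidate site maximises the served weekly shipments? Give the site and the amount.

β, covering 600

Coverage radius r = 7 mi; a point is covered iff (Δx)²+(Δy)² ≤ 7² = 49.
  δ (1, 3): covers {P, Q, U} → 106
  γ (8, 11): covers {Q, R, T, V} → 569
  β (8, 5): covers {P, Q, T, V} → 600
  α (3, 11): covers {Q, S} → 140
Maximum coverage at β: 600 weekly shipments.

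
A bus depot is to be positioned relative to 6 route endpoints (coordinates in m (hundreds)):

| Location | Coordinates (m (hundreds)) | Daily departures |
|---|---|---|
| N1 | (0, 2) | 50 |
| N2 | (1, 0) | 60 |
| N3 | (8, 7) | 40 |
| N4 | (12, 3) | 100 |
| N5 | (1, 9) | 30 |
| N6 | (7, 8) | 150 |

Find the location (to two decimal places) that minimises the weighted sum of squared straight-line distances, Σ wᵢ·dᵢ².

(6.19, 5.00)

The minimiser of Σwᵢ‖p−pᵢ‖² is the weighted centroid p* = (Σwᵢpᵢ)/(Σwᵢ).
Σwᵢ = 430.
Σwᵢxᵢ = 50·0 + 60·1 + 40·8 + 100·12 + 30·1 + 150·7 = 2660.
Σwᵢyᵢ = 50·2 + 60·0 + 40·7 + 100·3 + 30·9 + 150·8 = 2150.
x* = 2660/430 = 6.19, y* = 2150/430 = 5.00.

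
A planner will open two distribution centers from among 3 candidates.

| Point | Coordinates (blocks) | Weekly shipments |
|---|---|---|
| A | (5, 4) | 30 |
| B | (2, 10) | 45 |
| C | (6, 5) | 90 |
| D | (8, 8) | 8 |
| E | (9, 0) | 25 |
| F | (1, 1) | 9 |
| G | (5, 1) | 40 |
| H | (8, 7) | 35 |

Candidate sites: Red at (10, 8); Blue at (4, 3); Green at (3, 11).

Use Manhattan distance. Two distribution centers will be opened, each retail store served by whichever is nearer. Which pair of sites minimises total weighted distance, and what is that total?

{Blue, Green}, total 1219

Evaluate every pair (each demand assigned to the nearer of the two):
  {Blue, Green}: total = 1219
  {Red, Blue}: total = 1311
  {Red, Green}: total = 1924
Best pair: {Blue, Green} with total 1219.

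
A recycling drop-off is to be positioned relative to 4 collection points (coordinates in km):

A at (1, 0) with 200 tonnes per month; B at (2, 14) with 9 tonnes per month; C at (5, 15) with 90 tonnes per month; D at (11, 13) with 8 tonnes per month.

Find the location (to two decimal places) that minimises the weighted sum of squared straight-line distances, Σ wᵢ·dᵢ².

(2.46, 5.15)

The minimiser of Σwᵢ‖p−pᵢ‖² is the weighted centroid p* = (Σwᵢpᵢ)/(Σwᵢ).
Σwᵢ = 307.
Σwᵢxᵢ = 200·1 + 9·2 + 90·5 + 8·11 = 756.
Σwᵢyᵢ = 200·0 + 9·14 + 90·15 + 8·13 = 1580.
x* = 756/307 = 2.46, y* = 1580/307 = 5.15.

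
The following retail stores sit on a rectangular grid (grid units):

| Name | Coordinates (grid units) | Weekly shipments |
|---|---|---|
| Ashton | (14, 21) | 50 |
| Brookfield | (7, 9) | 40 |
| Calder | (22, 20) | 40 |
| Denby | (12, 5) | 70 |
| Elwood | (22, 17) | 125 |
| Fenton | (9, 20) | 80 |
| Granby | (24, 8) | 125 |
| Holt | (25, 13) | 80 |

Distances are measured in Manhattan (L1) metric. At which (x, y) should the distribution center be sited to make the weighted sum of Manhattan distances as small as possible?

(22, 13)

Manhattan distance separates: Σwᵢ(|x−xᵢ|+|y−yᵢ|) = Σwᵢ|x−xᵢ| + Σwᵢ|y−yᵢ|, so x and y are optimised independently as 1-D weighted medians.
Total weight W = 610; half = 305.
x-coordinate, sorted with cumulative weight:
  x=7 (Brookfield, w=40) cum 40
  x=9 (Fenton, w=80) cum 120
  x=12 (Denby, w=70) cum 190
  x=14 (Ashton, w=50) cum 240
  x=22 (Calder, w=40) cum 280
  x=22 (Elwood, w=125) cum 405  ← median
  x=24 (Granby, w=125) cum 530
  x=25 (Holt, w=80) cum 610
⇒ x* = 22
y-coordinate, sorted with cumulative weight:
  y=5 (Denby, w=70) cum 70
  y=8 (Granby, w=125) cum 195
  y=9 (Brookfield, w=40) cum 235
  y=13 (Holt, w=80) cum 315  ← median
  y=17 (Elwood, w=125) cum 440
  y=20 (Calder, w=40) cum 480
  y=20 (Fenton, w=80) cum 560
  y=21 (Ashton, w=50) cum 610
⇒ y* = 13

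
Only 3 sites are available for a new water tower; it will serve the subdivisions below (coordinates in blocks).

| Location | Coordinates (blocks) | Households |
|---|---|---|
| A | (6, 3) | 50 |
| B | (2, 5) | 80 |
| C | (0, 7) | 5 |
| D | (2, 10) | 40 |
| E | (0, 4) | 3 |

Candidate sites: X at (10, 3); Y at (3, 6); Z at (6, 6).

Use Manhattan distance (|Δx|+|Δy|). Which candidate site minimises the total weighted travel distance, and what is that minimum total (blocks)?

Total weighted distance at each candidate:
  X (10, 3): total = 1703
  Y (3, 6): total = 695
  Z (6, 6): total = 929
Minimum is at Y with total 695 blocks.

Y, total 695 blocks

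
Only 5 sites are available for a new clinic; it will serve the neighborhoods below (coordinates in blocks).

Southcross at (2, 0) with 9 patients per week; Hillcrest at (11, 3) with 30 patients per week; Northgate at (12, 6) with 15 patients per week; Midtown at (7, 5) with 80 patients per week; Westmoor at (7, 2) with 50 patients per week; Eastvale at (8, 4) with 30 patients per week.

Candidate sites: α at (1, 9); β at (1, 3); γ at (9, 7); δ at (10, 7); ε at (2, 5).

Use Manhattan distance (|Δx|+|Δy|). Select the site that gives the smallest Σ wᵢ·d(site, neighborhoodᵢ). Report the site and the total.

γ, total 1156 blocks

Total weighted distance at each candidate:
  α (1, 9): total = 2590
  β (1, 3): total = 1776
  γ (9, 7): total = 1156
  δ (10, 7): total = 1280
  ε (2, 5): total = 1550
Minimum is at γ with total 1156 blocks.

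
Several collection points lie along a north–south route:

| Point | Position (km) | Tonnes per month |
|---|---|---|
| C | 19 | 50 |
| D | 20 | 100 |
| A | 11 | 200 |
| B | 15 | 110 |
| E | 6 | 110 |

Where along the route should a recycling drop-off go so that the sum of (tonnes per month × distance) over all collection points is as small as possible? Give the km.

x = 11

For a sum of weighted absolute distances on a line, the optimum is the weighted median (not the mean). Total weight W = 570; half-weight = 285.
Sort by position and accumulate weight:
  km 6 (E, w=110) → cum 110
  km 11 (A, w=200) → cum 310  ≥ 285 → median here
  km 15 (B, w=110) → cum 420
  km 19 (C, w=50) → cum 470
  km 20 (D, w=100) → cum 570
Optimal location: km 11.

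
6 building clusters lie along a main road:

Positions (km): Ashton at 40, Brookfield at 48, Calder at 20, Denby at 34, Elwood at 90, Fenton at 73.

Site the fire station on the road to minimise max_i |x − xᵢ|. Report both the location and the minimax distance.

location 55, max distance 35

The 1-center on a line is the midpoint of the two extreme points: leftmost at 20, rightmost at 90.
Optimal location = (20 + 90)/2 = 55; maximum distance = (90 − 20)/2 = 35.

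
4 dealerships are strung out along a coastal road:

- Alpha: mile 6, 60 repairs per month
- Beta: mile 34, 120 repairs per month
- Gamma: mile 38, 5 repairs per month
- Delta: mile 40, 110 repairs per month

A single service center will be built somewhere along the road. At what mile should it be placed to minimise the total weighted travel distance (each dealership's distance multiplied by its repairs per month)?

For a sum of weighted absolute distances on a line, the optimum is the weighted median (not the mean). Total weight W = 295; half-weight = 147.5.
Sort by position and accumulate weight:
  mile 6 (Alpha, w=60) → cum 60
  mile 34 (Beta, w=120) → cum 180  ≥ 147.5 → median here
  mile 38 (Gamma, w=5) → cum 185
  mile 40 (Delta, w=110) → cum 295
Optimal location: mile 34.

x = 34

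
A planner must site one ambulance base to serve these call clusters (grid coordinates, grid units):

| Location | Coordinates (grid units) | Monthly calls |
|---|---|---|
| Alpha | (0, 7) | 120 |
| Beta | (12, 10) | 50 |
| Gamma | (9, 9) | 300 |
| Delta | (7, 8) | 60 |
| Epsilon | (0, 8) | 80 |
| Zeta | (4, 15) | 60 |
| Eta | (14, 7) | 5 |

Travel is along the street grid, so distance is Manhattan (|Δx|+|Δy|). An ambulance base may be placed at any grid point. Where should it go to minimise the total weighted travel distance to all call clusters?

(9, 9)

Manhattan distance separates: Σwᵢ(|x−xᵢ|+|y−yᵢ|) = Σwᵢ|x−xᵢ| + Σwᵢ|y−yᵢ|, so x and y are optimised independently as 1-D weighted medians.
Total weight W = 675; half = 337.5.
x-coordinate, sorted with cumulative weight:
  x=0 (Alpha, w=120) cum 120
  x=0 (Epsilon, w=80) cum 200
  x=4 (Zeta, w=60) cum 260
  x=7 (Delta, w=60) cum 320
  x=9 (Gamma, w=300) cum 620  ← median
  x=12 (Beta, w=50) cum 670
  x=14 (Eta, w=5) cum 675
⇒ x* = 9
y-coordinate, sorted with cumulative weight:
  y=7 (Alpha, w=120) cum 120
  y=7 (Eta, w=5) cum 125
  y=8 (Delta, w=60) cum 185
  y=8 (Epsilon, w=80) cum 265
  y=9 (Gamma, w=300) cum 565  ← median
  y=10 (Beta, w=50) cum 615
  y=15 (Zeta, w=60) cum 675
⇒ y* = 9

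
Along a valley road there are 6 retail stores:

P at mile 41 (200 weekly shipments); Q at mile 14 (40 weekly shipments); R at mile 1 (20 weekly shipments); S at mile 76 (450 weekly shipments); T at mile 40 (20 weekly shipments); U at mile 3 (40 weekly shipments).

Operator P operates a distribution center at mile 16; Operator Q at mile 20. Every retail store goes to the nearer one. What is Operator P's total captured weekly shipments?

The indifferent point is the midpoint (16+20)/2 = 18; retail stores left of it (closer to Operator P at 16) go to Operator P, those right go to Operator Q.
  R at 1 (w=20) → Operator P
  U at 3 (w=40) → Operator P
  Q at 14 (w=40) → Operator P
  T at 40 (w=20) → Operator Q
  P at 41 (w=200) → Operator Q
  S at 76 (w=450) → Operator Q
Operator P captures 100; Operator Q captures 670.

100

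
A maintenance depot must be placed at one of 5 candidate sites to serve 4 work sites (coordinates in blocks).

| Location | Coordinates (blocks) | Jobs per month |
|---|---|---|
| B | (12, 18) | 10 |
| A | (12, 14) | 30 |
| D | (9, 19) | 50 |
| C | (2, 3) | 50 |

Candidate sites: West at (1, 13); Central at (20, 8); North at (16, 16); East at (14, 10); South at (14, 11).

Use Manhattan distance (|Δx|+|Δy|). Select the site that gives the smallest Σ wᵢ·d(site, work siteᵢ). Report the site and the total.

Total weighted distance at each candidate:
  West (1, 13): total = 1770
  Central (20, 8): total = 2850
  North (16, 16): total = 2090
  East (14, 10): total = 1930
  South (14, 11): total = 1890
Minimum is at West with total 1770 blocks.

West, total 1770 blocks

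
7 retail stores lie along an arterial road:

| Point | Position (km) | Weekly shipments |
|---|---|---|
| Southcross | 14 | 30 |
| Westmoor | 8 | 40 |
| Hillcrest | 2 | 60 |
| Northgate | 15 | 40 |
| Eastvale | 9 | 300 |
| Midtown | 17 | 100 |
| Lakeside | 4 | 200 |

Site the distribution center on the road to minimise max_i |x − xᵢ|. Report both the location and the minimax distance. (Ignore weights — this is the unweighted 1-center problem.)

The 1-center on a line is the midpoint of the two extreme points: leftmost at 2, rightmost at 17.
Optimal location = (2 + 17)/2 = 9.5; maximum distance = (17 − 2)/2 = 7.5.

location 9.5, max distance 7.5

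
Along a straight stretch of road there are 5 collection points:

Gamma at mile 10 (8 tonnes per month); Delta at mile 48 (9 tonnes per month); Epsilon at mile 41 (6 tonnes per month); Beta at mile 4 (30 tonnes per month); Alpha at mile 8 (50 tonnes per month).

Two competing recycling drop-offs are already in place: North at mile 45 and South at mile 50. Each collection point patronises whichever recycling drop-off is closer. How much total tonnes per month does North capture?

The indifferent point is the midpoint (45+50)/2 = 47.5; collection points left of it (closer to North at 45) go to North, those right go to South.
  Beta at 4 (w=30) → North
  Alpha at 8 (w=50) → North
  Gamma at 10 (w=8) → North
  Epsilon at 41 (w=6) → North
  Delta at 48 (w=9) → South
North captures 94; South captures 9.

94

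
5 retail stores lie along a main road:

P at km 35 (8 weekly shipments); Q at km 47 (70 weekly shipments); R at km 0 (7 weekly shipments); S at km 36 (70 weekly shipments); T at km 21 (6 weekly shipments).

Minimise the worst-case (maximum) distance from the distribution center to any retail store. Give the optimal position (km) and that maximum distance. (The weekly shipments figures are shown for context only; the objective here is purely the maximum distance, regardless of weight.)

The 1-center on a line is the midpoint of the two extreme points: leftmost at 0, rightmost at 47.
Optimal location = (0 + 47)/2 = 23.5; maximum distance = (47 − 0)/2 = 23.5.

location 23.5, max distance 23.5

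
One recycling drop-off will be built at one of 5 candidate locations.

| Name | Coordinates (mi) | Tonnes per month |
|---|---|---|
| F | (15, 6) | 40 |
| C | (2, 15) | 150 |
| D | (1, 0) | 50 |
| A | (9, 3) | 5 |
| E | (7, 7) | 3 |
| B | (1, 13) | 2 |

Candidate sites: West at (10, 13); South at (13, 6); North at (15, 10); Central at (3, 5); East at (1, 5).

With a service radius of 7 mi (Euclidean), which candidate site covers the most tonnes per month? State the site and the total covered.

Coverage radius r = 7 mi; a point is covered iff (Δx)²+(Δy)² ≤ 7² = 49.
  West (10, 13): covers {E} → 3
  South (13, 6): covers {F, A, E} → 48
  North (15, 10): covers {F} → 40
  Central (3, 5): covers {D, A, E} → 58
  East (1, 5): covers {D, E} → 53
Maximum coverage at Central: 58 tonnes per month.

Central, covering 58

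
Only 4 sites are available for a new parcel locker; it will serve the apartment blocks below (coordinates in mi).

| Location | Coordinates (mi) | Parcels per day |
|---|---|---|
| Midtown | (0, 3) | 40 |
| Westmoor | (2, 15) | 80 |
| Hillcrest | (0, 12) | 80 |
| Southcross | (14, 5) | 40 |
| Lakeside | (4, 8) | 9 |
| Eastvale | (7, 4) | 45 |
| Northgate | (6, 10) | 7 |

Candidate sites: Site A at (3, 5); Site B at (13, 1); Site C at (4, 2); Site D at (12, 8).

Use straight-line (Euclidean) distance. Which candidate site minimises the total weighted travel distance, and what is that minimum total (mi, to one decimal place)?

Site A, total 2252.3 mi

Total weighted distance at each candidate:
  Site A (3, 5): total = 2252.3
  Site B (13, 1): total = 3962.0
  Site C (4, 2): total = 2770.4
  Site D (12, 8): total = 3057.1
Minimum is at Site A with total 2252.3 mi.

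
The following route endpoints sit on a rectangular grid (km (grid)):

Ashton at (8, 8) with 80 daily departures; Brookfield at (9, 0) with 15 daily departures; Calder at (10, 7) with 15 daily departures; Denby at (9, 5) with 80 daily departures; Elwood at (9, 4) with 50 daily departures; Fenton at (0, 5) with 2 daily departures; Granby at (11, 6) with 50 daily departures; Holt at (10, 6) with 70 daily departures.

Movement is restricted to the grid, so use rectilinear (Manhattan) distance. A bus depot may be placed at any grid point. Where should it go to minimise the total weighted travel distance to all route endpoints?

(9, 6)

Manhattan distance separates: Σwᵢ(|x−xᵢ|+|y−yᵢ|) = Σwᵢ|x−xᵢ| + Σwᵢ|y−yᵢ|, so x and y are optimised independently as 1-D weighted medians.
Total weight W = 362; half = 181.
x-coordinate, sorted with cumulative weight:
  x=0 (Fenton, w=2) cum 2
  x=8 (Ashton, w=80) cum 82
  x=9 (Brookfield, w=15) cum 97
  x=9 (Denby, w=80) cum 177
  x=9 (Elwood, w=50) cum 227  ← median
  x=10 (Calder, w=15) cum 242
  x=10 (Holt, w=70) cum 312
  x=11 (Granby, w=50) cum 362
⇒ x* = 9
y-coordinate, sorted with cumulative weight:
  y=0 (Brookfield, w=15) cum 15
  y=4 (Elwood, w=50) cum 65
  y=5 (Denby, w=80) cum 145
  y=5 (Fenton, w=2) cum 147
  y=6 (Granby, w=50) cum 197  ← median
  y=6 (Holt, w=70) cum 267
  y=7 (Calder, w=15) cum 282
  y=8 (Ashton, w=80) cum 362
⇒ y* = 6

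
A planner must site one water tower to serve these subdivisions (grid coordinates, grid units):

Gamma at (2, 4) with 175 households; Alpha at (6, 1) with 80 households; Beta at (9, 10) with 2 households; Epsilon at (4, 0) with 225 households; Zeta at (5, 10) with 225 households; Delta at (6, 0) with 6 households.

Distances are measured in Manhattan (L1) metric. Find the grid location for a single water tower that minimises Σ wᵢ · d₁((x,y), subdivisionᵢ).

Manhattan distance separates: Σwᵢ(|x−xᵢ|+|y−yᵢ|) = Σwᵢ|x−xᵢ| + Σwᵢ|y−yᵢ|, so x and y are optimised independently as 1-D weighted medians.
Total weight W = 713; half = 356.5.
x-coordinate, sorted with cumulative weight:
  x=2 (Gamma, w=175) cum 175
  x=4 (Epsilon, w=225) cum 400  ← median
  x=5 (Zeta, w=225) cum 625
  x=6 (Alpha, w=80) cum 705
  x=6 (Delta, w=6) cum 711
  x=9 (Beta, w=2) cum 713
⇒ x* = 4
y-coordinate, sorted with cumulative weight:
  y=0 (Epsilon, w=225) cum 225
  y=0 (Delta, w=6) cum 231
  y=1 (Alpha, w=80) cum 311
  y=4 (Gamma, w=175) cum 486  ← median
  y=10 (Beta, w=2) cum 488
  y=10 (Zeta, w=225) cum 713
⇒ y* = 4

(4, 4)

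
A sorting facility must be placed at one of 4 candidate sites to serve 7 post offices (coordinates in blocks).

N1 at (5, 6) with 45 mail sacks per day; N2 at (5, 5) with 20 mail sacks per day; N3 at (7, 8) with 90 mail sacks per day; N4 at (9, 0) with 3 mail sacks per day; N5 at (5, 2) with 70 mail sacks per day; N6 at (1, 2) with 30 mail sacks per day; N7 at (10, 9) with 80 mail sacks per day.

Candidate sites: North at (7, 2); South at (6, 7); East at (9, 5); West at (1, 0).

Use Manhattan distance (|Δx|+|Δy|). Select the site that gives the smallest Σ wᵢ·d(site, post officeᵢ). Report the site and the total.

Total weighted distance at each candidate:
  North (7, 2): total = 2042
  South (6, 7): total = 1560
  East (9, 5): total = 1990
  West (1, 0): total = 3834
Minimum is at South with total 1560 blocks.

South, total 1560 blocks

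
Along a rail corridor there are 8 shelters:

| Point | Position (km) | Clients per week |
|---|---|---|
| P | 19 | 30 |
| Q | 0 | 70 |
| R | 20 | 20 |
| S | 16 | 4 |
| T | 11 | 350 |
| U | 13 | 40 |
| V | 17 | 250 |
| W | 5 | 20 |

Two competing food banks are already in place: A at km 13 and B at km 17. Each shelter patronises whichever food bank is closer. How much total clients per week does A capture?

The indifferent point is the midpoint (13+17)/2 = 15; shelters left of it (closer to A at 13) go to A, those right go to B.
  Q at 0 (w=70) → A
  W at 5 (w=20) → A
  T at 11 (w=350) → A
  U at 13 (w=40) → A
  S at 16 (w=4) → B
  V at 17 (w=250) → B
  P at 19 (w=30) → B
  R at 20 (w=20) → B
A captures 480; B captures 304.

480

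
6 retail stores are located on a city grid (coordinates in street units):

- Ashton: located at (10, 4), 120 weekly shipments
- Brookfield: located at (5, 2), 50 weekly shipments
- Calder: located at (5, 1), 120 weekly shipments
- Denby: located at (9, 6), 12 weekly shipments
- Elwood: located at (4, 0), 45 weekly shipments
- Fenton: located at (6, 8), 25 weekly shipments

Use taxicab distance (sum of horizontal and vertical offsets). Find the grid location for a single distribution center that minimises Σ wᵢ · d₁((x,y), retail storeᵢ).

Manhattan distance separates: Σwᵢ(|x−xᵢ|+|y−yᵢ|) = Σwᵢ|x−xᵢ| + Σwᵢ|y−yᵢ|, so x and y are optimised independently as 1-D weighted medians.
Total weight W = 372; half = 186.
x-coordinate, sorted with cumulative weight:
  x=4 (Elwood, w=45) cum 45
  x=5 (Brookfield, w=50) cum 95
  x=5 (Calder, w=120) cum 215  ← median
  x=6 (Fenton, w=25) cum 240
  x=9 (Denby, w=12) cum 252
  x=10 (Ashton, w=120) cum 372
⇒ x* = 5
y-coordinate, sorted with cumulative weight:
  y=0 (Elwood, w=45) cum 45
  y=1 (Calder, w=120) cum 165
  y=2 (Brookfield, w=50) cum 215  ← median
  y=4 (Ashton, w=120) cum 335
  y=6 (Denby, w=12) cum 347
  y=8 (Fenton, w=25) cum 372
⇒ y* = 2

(5, 2)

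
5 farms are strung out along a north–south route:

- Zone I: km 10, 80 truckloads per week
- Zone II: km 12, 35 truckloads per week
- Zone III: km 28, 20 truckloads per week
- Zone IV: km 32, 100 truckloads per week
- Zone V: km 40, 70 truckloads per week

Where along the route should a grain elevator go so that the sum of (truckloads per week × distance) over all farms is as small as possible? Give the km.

For a sum of weighted absolute distances on a line, the optimum is the weighted median (not the mean). Total weight W = 305; half-weight = 152.5.
Sort by position and accumulate weight:
  km 10 (Zone I, w=80) → cum 80
  km 12 (Zone II, w=35) → cum 115
  km 28 (Zone III, w=20) → cum 135
  km 32 (Zone IV, w=100) → cum 235  ≥ 152.5 → median here
  km 40 (Zone V, w=70) → cum 305
Optimal location: km 32.

x = 32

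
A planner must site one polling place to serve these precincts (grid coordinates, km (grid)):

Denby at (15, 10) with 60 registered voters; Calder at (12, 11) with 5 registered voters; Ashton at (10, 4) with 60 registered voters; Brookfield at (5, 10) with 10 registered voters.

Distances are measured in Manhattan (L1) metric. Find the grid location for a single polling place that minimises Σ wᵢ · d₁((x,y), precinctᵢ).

Manhattan distance separates: Σwᵢ(|x−xᵢ|+|y−yᵢ|) = Σwᵢ|x−xᵢ| + Σwᵢ|y−yᵢ|, so x and y are optimised independently as 1-D weighted medians.
Total weight W = 135; half = 67.5.
x-coordinate, sorted with cumulative weight:
  x=5 (Brookfield, w=10) cum 10
  x=10 (Ashton, w=60) cum 70  ← median
  x=12 (Calder, w=5) cum 75
  x=15 (Denby, w=60) cum 135
⇒ x* = 10
y-coordinate, sorted with cumulative weight:
  y=4 (Ashton, w=60) cum 60
  y=10 (Denby, w=60) cum 120  ← median
  y=10 (Brookfield, w=10) cum 130
  y=11 (Calder, w=5) cum 135
⇒ y* = 10

(10, 10)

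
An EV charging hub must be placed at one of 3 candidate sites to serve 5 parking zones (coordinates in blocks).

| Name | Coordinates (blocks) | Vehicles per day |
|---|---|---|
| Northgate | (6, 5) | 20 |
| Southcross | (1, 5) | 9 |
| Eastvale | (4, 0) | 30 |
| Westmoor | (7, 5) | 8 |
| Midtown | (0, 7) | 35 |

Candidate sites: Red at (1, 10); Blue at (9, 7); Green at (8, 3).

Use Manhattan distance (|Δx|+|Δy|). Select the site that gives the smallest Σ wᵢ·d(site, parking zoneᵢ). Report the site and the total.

Total weighted distance at each candidate:
  Red (1, 10): total = 863
  Blue (9, 7): total = 897
  Green (8, 3): total = 815
Minimum is at Green with total 815 blocks.

Green, total 815 blocks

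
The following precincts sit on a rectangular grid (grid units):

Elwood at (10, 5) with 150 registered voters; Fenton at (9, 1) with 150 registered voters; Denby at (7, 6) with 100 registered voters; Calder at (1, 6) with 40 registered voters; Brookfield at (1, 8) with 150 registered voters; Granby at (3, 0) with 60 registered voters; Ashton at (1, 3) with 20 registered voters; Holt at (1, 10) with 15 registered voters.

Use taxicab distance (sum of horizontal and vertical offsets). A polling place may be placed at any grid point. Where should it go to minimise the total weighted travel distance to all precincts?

(7, 5)

Manhattan distance separates: Σwᵢ(|x−xᵢ|+|y−yᵢ|) = Σwᵢ|x−xᵢ| + Σwᵢ|y−yᵢ|, so x and y are optimised independently as 1-D weighted medians.
Total weight W = 685; half = 342.5.
x-coordinate, sorted with cumulative weight:
  x=1 (Calder, w=40) cum 40
  x=1 (Brookfield, w=150) cum 190
  x=1 (Ashton, w=20) cum 210
  x=1 (Holt, w=15) cum 225
  x=3 (Granby, w=60) cum 285
  x=7 (Denby, w=100) cum 385  ← median
  x=9 (Fenton, w=150) cum 535
  x=10 (Elwood, w=150) cum 685
⇒ x* = 7
y-coordinate, sorted with cumulative weight:
  y=0 (Granby, w=60) cum 60
  y=1 (Fenton, w=150) cum 210
  y=3 (Ashton, w=20) cum 230
  y=5 (Elwood, w=150) cum 380  ← median
  y=6 (Denby, w=100) cum 480
  y=6 (Calder, w=40) cum 520
  y=8 (Brookfield, w=150) cum 670
  y=10 (Holt, w=15) cum 685
⇒ y* = 5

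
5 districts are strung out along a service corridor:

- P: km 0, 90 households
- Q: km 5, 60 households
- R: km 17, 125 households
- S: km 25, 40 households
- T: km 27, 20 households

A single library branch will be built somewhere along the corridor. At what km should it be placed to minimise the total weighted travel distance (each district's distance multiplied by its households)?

x = 17

For a sum of weighted absolute distances on a line, the optimum is the weighted median (not the mean). Total weight W = 335; half-weight = 167.5.
Sort by position and accumulate weight:
  km 0 (P, w=90) → cum 90
  km 5 (Q, w=60) → cum 150
  km 17 (R, w=125) → cum 275  ≥ 167.5 → median here
  km 25 (S, w=40) → cum 315
  km 27 (T, w=20) → cum 335
Optimal location: km 17.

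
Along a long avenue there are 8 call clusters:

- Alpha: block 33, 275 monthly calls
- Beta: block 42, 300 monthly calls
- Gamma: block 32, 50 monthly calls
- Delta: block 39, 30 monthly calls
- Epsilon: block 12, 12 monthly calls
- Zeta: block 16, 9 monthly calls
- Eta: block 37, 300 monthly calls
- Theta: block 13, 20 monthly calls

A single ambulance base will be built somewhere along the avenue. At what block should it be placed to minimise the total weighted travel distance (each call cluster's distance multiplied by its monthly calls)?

x = 37

For a sum of weighted absolute distances on a line, the optimum is the weighted median (not the mean). Total weight W = 996; half-weight = 498.
Sort by position and accumulate weight:
  block 12 (Epsilon, w=12) → cum 12
  block 13 (Theta, w=20) → cum 32
  block 16 (Zeta, w=9) → cum 41
  block 32 (Gamma, w=50) → cum 91
  block 33 (Alpha, w=275) → cum 366
  block 37 (Eta, w=300) → cum 666  ≥ 498 → median here
  block 39 (Delta, w=30) → cum 696
  block 42 (Beta, w=300) → cum 996
Optimal location: block 37.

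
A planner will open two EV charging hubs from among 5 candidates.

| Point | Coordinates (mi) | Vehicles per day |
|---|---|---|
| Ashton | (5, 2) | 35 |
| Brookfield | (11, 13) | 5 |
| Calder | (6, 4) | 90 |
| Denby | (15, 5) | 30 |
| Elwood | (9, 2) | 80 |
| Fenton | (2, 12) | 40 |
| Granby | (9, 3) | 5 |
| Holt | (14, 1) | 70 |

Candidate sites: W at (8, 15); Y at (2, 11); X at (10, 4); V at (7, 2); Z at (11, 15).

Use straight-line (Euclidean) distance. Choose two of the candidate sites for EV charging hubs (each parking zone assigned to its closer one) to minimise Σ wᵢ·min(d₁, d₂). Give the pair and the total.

{Y, V}, total 1279.8

Evaluate every pair (each demand assigned to the nearer of the two):
  {Y, V}: total = 1279.8
  {Y, X}: total = 1322.7
  {X, V}: total = 1433.8
  {W, V}: total = 1480.1
  {W, X}: total = 1523.8
  {V, Z}: total = 1583.2
  {X, Z}: total = 1626.9
  {Y, Z}: total = 3398.3
  {W, Y}: total = 3513.4
  {W, Z}: total = 4180.2
Best pair: {Y, V} with total 1279.8.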